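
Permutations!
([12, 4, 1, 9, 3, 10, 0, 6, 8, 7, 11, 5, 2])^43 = (0 7 3 1 12 6 9 4 2)(5 10 11)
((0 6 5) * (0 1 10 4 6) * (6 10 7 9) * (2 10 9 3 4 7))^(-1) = (1 5 6 9 4 3 7 10 2)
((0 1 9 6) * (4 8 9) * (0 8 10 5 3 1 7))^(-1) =((0 7)(1 4 10 5 3)(6 8 9))^(-1) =(0 7)(1 3 5 10 4)(6 9 8)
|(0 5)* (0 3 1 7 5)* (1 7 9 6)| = 3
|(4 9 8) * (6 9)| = 4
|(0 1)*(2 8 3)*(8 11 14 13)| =|(0 1)(2 11 14 13 8 3)| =6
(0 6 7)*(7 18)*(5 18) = [6, 1, 2, 3, 4, 18, 5, 0, 8, 9, 10, 11, 12, 13, 14, 15, 16, 17, 7] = (0 6 5 18 7)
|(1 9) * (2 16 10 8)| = 4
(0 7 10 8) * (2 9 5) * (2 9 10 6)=(0 7 6 2 10 8)(5 9)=[7, 1, 10, 3, 4, 9, 2, 6, 0, 5, 8]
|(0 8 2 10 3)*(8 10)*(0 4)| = 4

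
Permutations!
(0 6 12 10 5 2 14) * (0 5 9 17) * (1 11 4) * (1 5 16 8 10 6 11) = (0 11 4 5 2 14 16 8 10 9 17)(6 12) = [11, 1, 14, 3, 5, 2, 12, 7, 10, 17, 9, 4, 6, 13, 16, 15, 8, 0]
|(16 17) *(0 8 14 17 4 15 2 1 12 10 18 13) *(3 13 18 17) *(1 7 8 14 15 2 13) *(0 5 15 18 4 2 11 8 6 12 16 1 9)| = 24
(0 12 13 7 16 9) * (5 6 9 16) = (16)(0 12 13 7 5 6 9) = [12, 1, 2, 3, 4, 6, 9, 5, 8, 0, 10, 11, 13, 7, 14, 15, 16]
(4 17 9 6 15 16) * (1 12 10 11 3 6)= (1 12 10 11 3 6 15 16 4 17 9)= [0, 12, 2, 6, 17, 5, 15, 7, 8, 1, 11, 3, 10, 13, 14, 16, 4, 9]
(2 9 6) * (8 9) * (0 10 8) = (0 10 8 9 6 2) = [10, 1, 0, 3, 4, 5, 2, 7, 9, 6, 8]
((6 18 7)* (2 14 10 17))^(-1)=((2 14 10 17)(6 18 7))^(-1)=(2 17 10 14)(6 7 18)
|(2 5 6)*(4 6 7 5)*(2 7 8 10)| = |(2 4 6 7 5 8 10)| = 7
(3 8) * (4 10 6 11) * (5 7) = (3 8)(4 10 6 11)(5 7) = [0, 1, 2, 8, 10, 7, 11, 5, 3, 9, 6, 4]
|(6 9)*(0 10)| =2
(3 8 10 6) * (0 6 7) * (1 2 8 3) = [6, 2, 8, 3, 4, 5, 1, 0, 10, 9, 7] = (0 6 1 2 8 10 7)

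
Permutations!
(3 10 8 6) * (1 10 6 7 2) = [0, 10, 1, 6, 4, 5, 3, 2, 7, 9, 8] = (1 10 8 7 2)(3 6)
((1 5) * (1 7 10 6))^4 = (1 6 10 7 5) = ((1 5 7 10 6))^4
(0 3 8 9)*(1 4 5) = (0 3 8 9)(1 4 5) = [3, 4, 2, 8, 5, 1, 6, 7, 9, 0]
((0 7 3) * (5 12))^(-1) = (0 3 7)(5 12)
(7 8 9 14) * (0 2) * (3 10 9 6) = (0 2)(3 10 9 14 7 8 6) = [2, 1, 0, 10, 4, 5, 3, 8, 6, 14, 9, 11, 12, 13, 7]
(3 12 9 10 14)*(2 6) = (2 6)(3 12 9 10 14) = [0, 1, 6, 12, 4, 5, 2, 7, 8, 10, 14, 11, 9, 13, 3]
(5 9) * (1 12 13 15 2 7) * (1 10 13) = [0, 12, 7, 3, 4, 9, 6, 10, 8, 5, 13, 11, 1, 15, 14, 2] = (1 12)(2 7 10 13 15)(5 9)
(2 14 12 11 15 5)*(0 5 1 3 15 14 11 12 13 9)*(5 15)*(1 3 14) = (0 15 3 5 2 11 1 14 13 9) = [15, 14, 11, 5, 4, 2, 6, 7, 8, 0, 10, 1, 12, 9, 13, 3]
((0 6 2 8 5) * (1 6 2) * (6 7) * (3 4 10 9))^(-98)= ((0 2 8 5)(1 7 6)(3 4 10 9))^(-98)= (0 8)(1 7 6)(2 5)(3 10)(4 9)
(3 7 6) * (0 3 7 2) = (0 3 2)(6 7) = [3, 1, 0, 2, 4, 5, 7, 6]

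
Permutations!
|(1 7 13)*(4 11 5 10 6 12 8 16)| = |(1 7 13)(4 11 5 10 6 12 8 16)| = 24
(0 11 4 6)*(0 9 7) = (0 11 4 6 9 7) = [11, 1, 2, 3, 6, 5, 9, 0, 8, 7, 10, 4]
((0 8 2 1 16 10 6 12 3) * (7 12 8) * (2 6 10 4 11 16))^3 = (16)(0 3 12 7)(1 2)(6 8)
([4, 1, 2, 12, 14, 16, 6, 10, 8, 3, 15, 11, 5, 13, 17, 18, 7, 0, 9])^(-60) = (3 16 15)(5 10 9)(7 18 12)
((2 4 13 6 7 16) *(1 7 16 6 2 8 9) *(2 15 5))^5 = (1 9 8 16 6 7)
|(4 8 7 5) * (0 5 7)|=4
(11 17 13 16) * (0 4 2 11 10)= (0 4 2 11 17 13 16 10)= [4, 1, 11, 3, 2, 5, 6, 7, 8, 9, 0, 17, 12, 16, 14, 15, 10, 13]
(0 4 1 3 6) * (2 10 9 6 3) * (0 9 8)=(0 4 1 2 10 8)(6 9)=[4, 2, 10, 3, 1, 5, 9, 7, 0, 6, 8]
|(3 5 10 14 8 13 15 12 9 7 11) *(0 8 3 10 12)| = |(0 8 13 15)(3 5 12 9 7 11 10 14)| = 8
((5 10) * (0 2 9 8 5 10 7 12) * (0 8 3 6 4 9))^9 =((0 2)(3 6 4 9)(5 7 12 8))^9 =(0 2)(3 6 4 9)(5 7 12 8)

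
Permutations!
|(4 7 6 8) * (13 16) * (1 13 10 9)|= |(1 13 16 10 9)(4 7 6 8)|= 20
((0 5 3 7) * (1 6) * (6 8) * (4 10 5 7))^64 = (10)(1 8 6)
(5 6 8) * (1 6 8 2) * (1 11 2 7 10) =(1 6 7 10)(2 11)(5 8) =[0, 6, 11, 3, 4, 8, 7, 10, 5, 9, 1, 2]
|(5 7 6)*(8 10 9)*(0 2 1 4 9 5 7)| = |(0 2 1 4 9 8 10 5)(6 7)| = 8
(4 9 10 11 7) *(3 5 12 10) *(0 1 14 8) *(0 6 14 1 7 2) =(0 7 4 9 3 5 12 10 11 2)(6 14 8) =[7, 1, 0, 5, 9, 12, 14, 4, 6, 3, 11, 2, 10, 13, 8]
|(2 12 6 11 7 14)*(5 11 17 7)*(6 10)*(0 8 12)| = 18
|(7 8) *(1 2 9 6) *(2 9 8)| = 3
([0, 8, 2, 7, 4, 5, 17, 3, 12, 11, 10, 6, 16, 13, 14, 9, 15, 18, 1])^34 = (1 15 17 12 11)(6 8 9 18 16)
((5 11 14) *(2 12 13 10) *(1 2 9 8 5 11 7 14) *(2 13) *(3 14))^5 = (1 5)(2 12)(3 10)(7 13)(8 11)(9 14)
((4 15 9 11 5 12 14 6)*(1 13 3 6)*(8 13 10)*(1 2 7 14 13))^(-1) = ((1 10 8)(2 7 14)(3 6 4 15 9 11 5 12 13))^(-1) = (1 8 10)(2 14 7)(3 13 12 5 11 9 15 4 6)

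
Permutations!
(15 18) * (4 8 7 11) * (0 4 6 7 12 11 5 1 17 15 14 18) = (0 4 8 12 11 6 7 5 1 17 15)(14 18) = [4, 17, 2, 3, 8, 1, 7, 5, 12, 9, 10, 6, 11, 13, 18, 0, 16, 15, 14]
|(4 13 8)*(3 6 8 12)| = |(3 6 8 4 13 12)| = 6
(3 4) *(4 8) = [0, 1, 2, 8, 3, 5, 6, 7, 4] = (3 8 4)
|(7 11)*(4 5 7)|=4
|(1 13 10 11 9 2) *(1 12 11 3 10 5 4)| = 4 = |(1 13 5 4)(2 12 11 9)(3 10)|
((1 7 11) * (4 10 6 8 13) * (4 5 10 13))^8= ((1 7 11)(4 13 5 10 6 8))^8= (1 11 7)(4 5 6)(8 13 10)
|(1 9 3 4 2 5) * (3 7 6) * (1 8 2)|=|(1 9 7 6 3 4)(2 5 8)|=6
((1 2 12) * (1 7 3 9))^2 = (1 12 3)(2 7 9)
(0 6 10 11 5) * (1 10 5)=(0 6 5)(1 10 11)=[6, 10, 2, 3, 4, 0, 5, 7, 8, 9, 11, 1]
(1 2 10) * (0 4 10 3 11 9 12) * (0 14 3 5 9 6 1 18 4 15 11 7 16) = [15, 2, 5, 7, 10, 9, 1, 16, 8, 12, 18, 6, 14, 13, 3, 11, 0, 17, 4] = (0 15 11 6 1 2 5 9 12 14 3 7 16)(4 10 18)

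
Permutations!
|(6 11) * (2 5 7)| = 6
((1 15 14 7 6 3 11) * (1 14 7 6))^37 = (1 15 7)(3 11 14 6)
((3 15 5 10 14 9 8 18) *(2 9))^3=((2 9 8 18 3 15 5 10 14))^3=(2 18 5)(3 10 9)(8 15 14)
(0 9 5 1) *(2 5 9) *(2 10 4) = (0 10 4 2 5 1) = [10, 0, 5, 3, 2, 1, 6, 7, 8, 9, 4]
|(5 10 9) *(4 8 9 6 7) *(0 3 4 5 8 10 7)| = 10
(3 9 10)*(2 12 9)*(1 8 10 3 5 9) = (1 8 10 5 9 3 2 12) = [0, 8, 12, 2, 4, 9, 6, 7, 10, 3, 5, 11, 1]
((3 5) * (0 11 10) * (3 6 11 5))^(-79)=(0 5 6 11 10)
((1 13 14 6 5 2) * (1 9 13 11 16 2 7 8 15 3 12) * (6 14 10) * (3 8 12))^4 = ((1 11 16 2 9 13 10 6 5 7 12)(8 15))^4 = (1 9 5 11 13 7 16 10 12 2 6)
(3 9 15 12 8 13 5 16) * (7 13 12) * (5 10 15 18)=[0, 1, 2, 9, 4, 16, 6, 13, 12, 18, 15, 11, 8, 10, 14, 7, 3, 17, 5]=(3 9 18 5 16)(7 13 10 15)(8 12)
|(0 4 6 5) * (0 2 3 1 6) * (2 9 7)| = 14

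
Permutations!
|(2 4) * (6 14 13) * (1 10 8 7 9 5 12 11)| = 24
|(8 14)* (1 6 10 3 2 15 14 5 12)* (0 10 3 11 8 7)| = 13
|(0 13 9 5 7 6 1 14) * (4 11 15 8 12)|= 40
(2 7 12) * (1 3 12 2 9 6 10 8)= [0, 3, 7, 12, 4, 5, 10, 2, 1, 6, 8, 11, 9]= (1 3 12 9 6 10 8)(2 7)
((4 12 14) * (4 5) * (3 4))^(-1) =((3 4 12 14 5))^(-1) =(3 5 14 12 4)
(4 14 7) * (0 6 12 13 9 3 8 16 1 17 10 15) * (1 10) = [6, 17, 2, 8, 14, 5, 12, 4, 16, 3, 15, 11, 13, 9, 7, 0, 10, 1] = (0 6 12 13 9 3 8 16 10 15)(1 17)(4 14 7)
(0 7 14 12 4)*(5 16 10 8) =(0 7 14 12 4)(5 16 10 8) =[7, 1, 2, 3, 0, 16, 6, 14, 5, 9, 8, 11, 4, 13, 12, 15, 10]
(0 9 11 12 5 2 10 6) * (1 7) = [9, 7, 10, 3, 4, 2, 0, 1, 8, 11, 6, 12, 5] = (0 9 11 12 5 2 10 6)(1 7)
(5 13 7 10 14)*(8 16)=[0, 1, 2, 3, 4, 13, 6, 10, 16, 9, 14, 11, 12, 7, 5, 15, 8]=(5 13 7 10 14)(8 16)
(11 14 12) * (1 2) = (1 2)(11 14 12) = [0, 2, 1, 3, 4, 5, 6, 7, 8, 9, 10, 14, 11, 13, 12]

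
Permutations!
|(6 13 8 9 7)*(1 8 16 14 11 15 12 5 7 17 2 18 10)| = 63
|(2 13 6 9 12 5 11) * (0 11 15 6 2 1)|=30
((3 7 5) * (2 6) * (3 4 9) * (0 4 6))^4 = (0 7)(2 3)(4 5)(6 9)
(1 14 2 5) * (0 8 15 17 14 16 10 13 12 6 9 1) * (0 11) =(0 8 15 17 14 2 5 11)(1 16 10 13 12 6 9) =[8, 16, 5, 3, 4, 11, 9, 7, 15, 1, 13, 0, 6, 12, 2, 17, 10, 14]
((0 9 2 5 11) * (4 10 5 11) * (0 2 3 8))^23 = ((0 9 3 8)(2 11)(4 10 5))^23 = (0 8 3 9)(2 11)(4 5 10)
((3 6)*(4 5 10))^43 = (3 6)(4 5 10)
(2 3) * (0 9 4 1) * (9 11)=(0 11 9 4 1)(2 3)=[11, 0, 3, 2, 1, 5, 6, 7, 8, 4, 10, 9]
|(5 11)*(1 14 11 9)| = 5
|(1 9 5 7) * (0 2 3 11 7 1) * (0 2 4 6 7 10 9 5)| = |(0 4 6 7 2 3 11 10 9)(1 5)| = 18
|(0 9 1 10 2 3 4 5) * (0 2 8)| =|(0 9 1 10 8)(2 3 4 5)| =20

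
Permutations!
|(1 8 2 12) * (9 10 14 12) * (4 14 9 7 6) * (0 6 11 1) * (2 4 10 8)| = 8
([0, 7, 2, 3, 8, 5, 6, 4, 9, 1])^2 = [0, 4, 2, 3, 9, 5, 6, 8, 1, 7]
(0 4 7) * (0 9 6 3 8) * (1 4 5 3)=(0 5 3 8)(1 4 7 9 6)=[5, 4, 2, 8, 7, 3, 1, 9, 0, 6]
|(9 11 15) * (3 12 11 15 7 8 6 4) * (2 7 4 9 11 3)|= 8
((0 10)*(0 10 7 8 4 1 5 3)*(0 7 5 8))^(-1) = (10)(0 7 3 5)(1 4 8) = ((10)(0 5 3 7)(1 8 4))^(-1)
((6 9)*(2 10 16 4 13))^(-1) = (2 13 4 16 10)(6 9)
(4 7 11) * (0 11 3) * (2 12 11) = (0 2 12 11 4 7 3) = [2, 1, 12, 0, 7, 5, 6, 3, 8, 9, 10, 4, 11]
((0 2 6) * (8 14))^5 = ((0 2 6)(8 14))^5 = (0 6 2)(8 14)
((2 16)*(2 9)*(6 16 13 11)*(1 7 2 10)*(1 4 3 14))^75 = ((1 7 2 13 11 6 16 9 10 4 3 14))^75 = (1 13 16 4)(2 6 10 14)(3 7 11 9)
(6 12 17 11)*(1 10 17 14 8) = (1 10 17 11 6 12 14 8) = [0, 10, 2, 3, 4, 5, 12, 7, 1, 9, 17, 6, 14, 13, 8, 15, 16, 11]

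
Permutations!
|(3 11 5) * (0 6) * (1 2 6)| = 12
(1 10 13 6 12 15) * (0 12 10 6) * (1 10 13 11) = [12, 6, 2, 3, 4, 5, 13, 7, 8, 9, 11, 1, 15, 0, 14, 10] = (0 12 15 10 11 1 6 13)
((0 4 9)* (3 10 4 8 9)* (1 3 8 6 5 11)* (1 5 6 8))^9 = (1 3 10 4)(5 11)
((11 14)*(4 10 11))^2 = ((4 10 11 14))^2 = (4 11)(10 14)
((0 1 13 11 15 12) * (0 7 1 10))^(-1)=((0 10)(1 13 11 15 12 7))^(-1)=(0 10)(1 7 12 15 11 13)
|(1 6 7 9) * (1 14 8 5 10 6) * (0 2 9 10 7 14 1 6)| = 10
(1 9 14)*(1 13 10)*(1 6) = (1 9 14 13 10 6) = [0, 9, 2, 3, 4, 5, 1, 7, 8, 14, 6, 11, 12, 10, 13]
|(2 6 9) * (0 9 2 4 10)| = 4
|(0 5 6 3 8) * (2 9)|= |(0 5 6 3 8)(2 9)|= 10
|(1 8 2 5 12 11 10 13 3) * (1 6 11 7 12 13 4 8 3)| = 10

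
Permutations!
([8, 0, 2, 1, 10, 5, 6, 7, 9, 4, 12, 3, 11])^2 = [9, 8, 2, 0, 12, 5, 6, 7, 4, 10, 11, 1, 3]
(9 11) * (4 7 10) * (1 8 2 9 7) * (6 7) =(1 8 2 9 11 6 7 10 4) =[0, 8, 9, 3, 1, 5, 7, 10, 2, 11, 4, 6]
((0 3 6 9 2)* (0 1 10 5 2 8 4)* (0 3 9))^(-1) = (0 6 3 4 8 9)(1 2 5 10) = ((0 9 8 4 3 6)(1 10 5 2))^(-1)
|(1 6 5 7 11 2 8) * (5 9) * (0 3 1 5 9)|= |(0 3 1 6)(2 8 5 7 11)|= 20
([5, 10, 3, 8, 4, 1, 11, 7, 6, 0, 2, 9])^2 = [1, 2, 8, 6, 4, 10, 9, 7, 11, 5, 3, 0]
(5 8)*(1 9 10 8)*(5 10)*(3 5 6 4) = (1 9 6 4 3 5)(8 10) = [0, 9, 2, 5, 3, 1, 4, 7, 10, 6, 8]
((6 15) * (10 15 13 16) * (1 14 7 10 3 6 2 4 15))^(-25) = (1 10 7 14)(2 15 4)(3 16 13 6) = ((1 14 7 10)(2 4 15)(3 6 13 16))^(-25)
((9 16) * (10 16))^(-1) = ((9 10 16))^(-1) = (9 16 10)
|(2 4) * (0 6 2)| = 4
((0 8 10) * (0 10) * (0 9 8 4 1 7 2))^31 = (10)(0 4 1 7 2)(8 9)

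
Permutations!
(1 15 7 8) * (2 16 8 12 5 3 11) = (1 15 7 12 5 3 11 2 16 8) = [0, 15, 16, 11, 4, 3, 6, 12, 1, 9, 10, 2, 5, 13, 14, 7, 8]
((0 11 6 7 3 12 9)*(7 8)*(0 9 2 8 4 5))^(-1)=((0 11 6 4 5)(2 8 7 3 12))^(-1)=(0 5 4 6 11)(2 12 3 7 8)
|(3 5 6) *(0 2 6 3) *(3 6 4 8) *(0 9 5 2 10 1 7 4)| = |(0 10 1 7 4 8 3 2)(5 6 9)| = 24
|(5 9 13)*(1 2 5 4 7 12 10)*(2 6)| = |(1 6 2 5 9 13 4 7 12 10)| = 10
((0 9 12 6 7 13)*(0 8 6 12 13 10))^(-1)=((0 9 13 8 6 7 10))^(-1)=(0 10 7 6 8 13 9)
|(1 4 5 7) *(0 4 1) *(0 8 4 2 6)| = |(0 2 6)(4 5 7 8)| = 12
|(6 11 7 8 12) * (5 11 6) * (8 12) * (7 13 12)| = 4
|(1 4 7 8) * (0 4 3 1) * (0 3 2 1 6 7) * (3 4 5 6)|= 6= |(0 5 6 7 8 4)(1 2)|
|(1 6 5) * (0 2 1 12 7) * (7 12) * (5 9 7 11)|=|(12)(0 2 1 6 9 7)(5 11)|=6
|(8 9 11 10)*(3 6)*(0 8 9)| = 6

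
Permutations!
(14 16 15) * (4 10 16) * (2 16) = (2 16 15 14 4 10) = [0, 1, 16, 3, 10, 5, 6, 7, 8, 9, 2, 11, 12, 13, 4, 14, 15]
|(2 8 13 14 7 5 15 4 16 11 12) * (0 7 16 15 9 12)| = 22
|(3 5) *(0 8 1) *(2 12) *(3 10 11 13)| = 30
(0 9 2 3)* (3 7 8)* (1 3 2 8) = [9, 3, 7, 0, 4, 5, 6, 1, 2, 8] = (0 9 8 2 7 1 3)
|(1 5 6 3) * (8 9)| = 4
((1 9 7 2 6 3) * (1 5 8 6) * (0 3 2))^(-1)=((0 3 5 8 6 2 1 9 7))^(-1)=(0 7 9 1 2 6 8 5 3)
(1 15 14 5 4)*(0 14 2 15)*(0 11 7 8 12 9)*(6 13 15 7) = [14, 11, 7, 3, 1, 4, 13, 8, 12, 0, 10, 6, 9, 15, 5, 2] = (0 14 5 4 1 11 6 13 15 2 7 8 12 9)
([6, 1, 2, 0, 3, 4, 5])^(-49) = [6, 1, 2, 0, 3, 4, 5]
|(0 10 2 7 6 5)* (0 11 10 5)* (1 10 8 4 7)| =|(0 5 11 8 4 7 6)(1 10 2)| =21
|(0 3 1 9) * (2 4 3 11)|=7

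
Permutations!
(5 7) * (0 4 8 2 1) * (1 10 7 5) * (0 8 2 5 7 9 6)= (0 4 2 10 9 6)(1 8 5 7)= [4, 8, 10, 3, 2, 7, 0, 1, 5, 6, 9]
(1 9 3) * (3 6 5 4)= (1 9 6 5 4 3)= [0, 9, 2, 1, 3, 4, 5, 7, 8, 6]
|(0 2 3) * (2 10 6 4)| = 6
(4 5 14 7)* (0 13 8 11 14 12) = [13, 1, 2, 3, 5, 12, 6, 4, 11, 9, 10, 14, 0, 8, 7] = (0 13 8 11 14 7 4 5 12)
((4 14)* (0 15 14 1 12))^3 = ((0 15 14 4 1 12))^3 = (0 4)(1 15)(12 14)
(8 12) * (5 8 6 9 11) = (5 8 12 6 9 11) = [0, 1, 2, 3, 4, 8, 9, 7, 12, 11, 10, 5, 6]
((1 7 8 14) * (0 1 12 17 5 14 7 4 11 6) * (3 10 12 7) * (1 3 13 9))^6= ((0 3 10 12 17 5 14 7 8 13 9 1 4 11 6))^6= (0 14 4 12 13)(1 10 8 6 5)(3 7 11 17 9)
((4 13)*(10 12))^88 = ((4 13)(10 12))^88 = (13)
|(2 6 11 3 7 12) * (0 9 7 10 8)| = 10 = |(0 9 7 12 2 6 11 3 10 8)|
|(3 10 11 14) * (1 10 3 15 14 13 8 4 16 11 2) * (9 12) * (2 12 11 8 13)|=6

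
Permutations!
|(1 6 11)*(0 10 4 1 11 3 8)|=7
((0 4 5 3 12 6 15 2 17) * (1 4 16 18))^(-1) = (0 17 2 15 6 12 3 5 4 1 18 16)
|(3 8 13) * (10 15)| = 6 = |(3 8 13)(10 15)|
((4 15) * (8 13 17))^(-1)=(4 15)(8 17 13)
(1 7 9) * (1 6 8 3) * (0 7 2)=(0 7 9 6 8 3 1 2)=[7, 2, 0, 1, 4, 5, 8, 9, 3, 6]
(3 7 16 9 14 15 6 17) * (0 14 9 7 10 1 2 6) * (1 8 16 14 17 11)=[17, 2, 6, 10, 4, 5, 11, 14, 16, 9, 8, 1, 12, 13, 15, 0, 7, 3]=(0 17 3 10 8 16 7 14 15)(1 2 6 11)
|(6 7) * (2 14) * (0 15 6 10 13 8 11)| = 8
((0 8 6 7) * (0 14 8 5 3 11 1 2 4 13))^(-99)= (0 2 3 13 1 5 4 11)(6 7 14 8)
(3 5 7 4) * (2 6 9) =(2 6 9)(3 5 7 4) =[0, 1, 6, 5, 3, 7, 9, 4, 8, 2]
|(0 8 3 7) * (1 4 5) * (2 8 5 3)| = |(0 5 1 4 3 7)(2 8)| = 6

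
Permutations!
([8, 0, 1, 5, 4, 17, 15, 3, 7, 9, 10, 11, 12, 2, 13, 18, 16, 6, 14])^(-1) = [1, 2, 13, 7, 4, 3, 17, 8, 0, 9, 10, 11, 12, 14, 18, 6, 16, 5, 15]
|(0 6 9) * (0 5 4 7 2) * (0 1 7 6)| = 12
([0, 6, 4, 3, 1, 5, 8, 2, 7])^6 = [0, 1, 2, 3, 4, 5, 6, 7, 8]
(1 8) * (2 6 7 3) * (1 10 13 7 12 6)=(1 8 10 13 7 3 2)(6 12)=[0, 8, 1, 2, 4, 5, 12, 3, 10, 9, 13, 11, 6, 7]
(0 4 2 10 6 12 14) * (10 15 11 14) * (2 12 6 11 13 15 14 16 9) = (0 4 12 10 11 16 9 2 14)(13 15) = [4, 1, 14, 3, 12, 5, 6, 7, 8, 2, 11, 16, 10, 15, 0, 13, 9]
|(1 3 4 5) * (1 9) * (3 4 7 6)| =12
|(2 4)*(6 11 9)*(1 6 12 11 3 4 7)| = |(1 6 3 4 2 7)(9 12 11)| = 6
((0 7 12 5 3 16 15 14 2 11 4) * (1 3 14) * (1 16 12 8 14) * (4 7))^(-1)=((0 4)(1 3 12 5)(2 11 7 8 14)(15 16))^(-1)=(0 4)(1 5 12 3)(2 14 8 7 11)(15 16)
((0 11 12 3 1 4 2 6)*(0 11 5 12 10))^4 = (0 1 11 12 2)(3 6 5 4 10)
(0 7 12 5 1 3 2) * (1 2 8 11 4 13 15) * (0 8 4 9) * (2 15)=(0 7 12 5 15 1 3 4 13 2 8 11 9)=[7, 3, 8, 4, 13, 15, 6, 12, 11, 0, 10, 9, 5, 2, 14, 1]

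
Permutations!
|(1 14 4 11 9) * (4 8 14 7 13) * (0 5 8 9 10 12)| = |(0 5 8 14 9 1 7 13 4 11 10 12)| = 12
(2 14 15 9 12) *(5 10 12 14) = (2 5 10 12)(9 14 15) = [0, 1, 5, 3, 4, 10, 6, 7, 8, 14, 12, 11, 2, 13, 15, 9]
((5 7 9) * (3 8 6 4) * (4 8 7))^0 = (9)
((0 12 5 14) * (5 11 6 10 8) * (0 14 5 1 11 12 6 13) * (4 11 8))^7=(14)(0 6 10 4 11 13)(1 8)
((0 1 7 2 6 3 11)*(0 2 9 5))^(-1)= ((0 1 7 9 5)(2 6 3 11))^(-1)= (0 5 9 7 1)(2 11 3 6)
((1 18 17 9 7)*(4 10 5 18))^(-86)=(1 10 18 9)(4 5 17 7)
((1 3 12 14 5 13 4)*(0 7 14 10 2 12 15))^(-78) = (0 5 1)(3 7 13)(4 15 14)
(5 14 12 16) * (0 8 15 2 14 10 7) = (0 8 15 2 14 12 16 5 10 7) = [8, 1, 14, 3, 4, 10, 6, 0, 15, 9, 7, 11, 16, 13, 12, 2, 5]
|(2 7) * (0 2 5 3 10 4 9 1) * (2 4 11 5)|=4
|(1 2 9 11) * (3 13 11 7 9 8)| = |(1 2 8 3 13 11)(7 9)| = 6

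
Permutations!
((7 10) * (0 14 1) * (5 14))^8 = (14)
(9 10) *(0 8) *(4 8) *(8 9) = (0 4 9 10 8) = [4, 1, 2, 3, 9, 5, 6, 7, 0, 10, 8]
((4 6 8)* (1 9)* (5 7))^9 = ((1 9)(4 6 8)(5 7))^9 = (1 9)(5 7)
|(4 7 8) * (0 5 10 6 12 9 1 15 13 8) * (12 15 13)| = 12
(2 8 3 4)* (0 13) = [13, 1, 8, 4, 2, 5, 6, 7, 3, 9, 10, 11, 12, 0] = (0 13)(2 8 3 4)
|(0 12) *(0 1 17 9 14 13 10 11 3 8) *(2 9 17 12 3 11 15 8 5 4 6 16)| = |(17)(0 3 5 4 6 16 2 9 14 13 10 15 8)(1 12)| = 26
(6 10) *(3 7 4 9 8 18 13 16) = (3 7 4 9 8 18 13 16)(6 10) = [0, 1, 2, 7, 9, 5, 10, 4, 18, 8, 6, 11, 12, 16, 14, 15, 3, 17, 13]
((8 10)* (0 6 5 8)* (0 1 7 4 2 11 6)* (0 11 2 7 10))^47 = ((0 11 6 5 8)(1 10)(4 7))^47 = (0 6 8 11 5)(1 10)(4 7)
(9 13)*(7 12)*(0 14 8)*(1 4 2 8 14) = (14)(0 1 4 2 8)(7 12)(9 13) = [1, 4, 8, 3, 2, 5, 6, 12, 0, 13, 10, 11, 7, 9, 14]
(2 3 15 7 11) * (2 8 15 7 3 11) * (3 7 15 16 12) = (2 11 8 16 12 3 15 7) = [0, 1, 11, 15, 4, 5, 6, 2, 16, 9, 10, 8, 3, 13, 14, 7, 12]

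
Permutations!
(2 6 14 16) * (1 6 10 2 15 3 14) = (1 6)(2 10)(3 14 16 15) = [0, 6, 10, 14, 4, 5, 1, 7, 8, 9, 2, 11, 12, 13, 16, 3, 15]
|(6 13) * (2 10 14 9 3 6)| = 7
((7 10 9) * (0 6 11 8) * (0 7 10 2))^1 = ((0 6 11 8 7 2)(9 10))^1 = (0 6 11 8 7 2)(9 10)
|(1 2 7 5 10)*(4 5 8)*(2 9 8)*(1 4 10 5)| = |(1 9 8 10 4)(2 7)| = 10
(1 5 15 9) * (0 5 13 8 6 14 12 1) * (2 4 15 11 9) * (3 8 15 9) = (0 5 11 3 8 6 14 12 1 13 15 2 4 9) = [5, 13, 4, 8, 9, 11, 14, 7, 6, 0, 10, 3, 1, 15, 12, 2]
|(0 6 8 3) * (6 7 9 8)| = 5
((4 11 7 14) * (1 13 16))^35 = ((1 13 16)(4 11 7 14))^35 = (1 16 13)(4 14 7 11)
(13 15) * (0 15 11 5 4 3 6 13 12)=(0 15 12)(3 6 13 11 5 4)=[15, 1, 2, 6, 3, 4, 13, 7, 8, 9, 10, 5, 0, 11, 14, 12]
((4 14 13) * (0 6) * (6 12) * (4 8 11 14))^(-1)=((0 12 6)(8 11 14 13))^(-1)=(0 6 12)(8 13 14 11)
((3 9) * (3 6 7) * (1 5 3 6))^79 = (1 9 3 5)(6 7)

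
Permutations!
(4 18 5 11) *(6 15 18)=(4 6 15 18 5 11)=[0, 1, 2, 3, 6, 11, 15, 7, 8, 9, 10, 4, 12, 13, 14, 18, 16, 17, 5]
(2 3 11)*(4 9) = [0, 1, 3, 11, 9, 5, 6, 7, 8, 4, 10, 2] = (2 3 11)(4 9)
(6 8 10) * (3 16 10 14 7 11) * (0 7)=(0 7 11 3 16 10 6 8 14)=[7, 1, 2, 16, 4, 5, 8, 11, 14, 9, 6, 3, 12, 13, 0, 15, 10]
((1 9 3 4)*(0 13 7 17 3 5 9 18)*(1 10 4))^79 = (0 7 3 18 13 17 1)(4 10)(5 9)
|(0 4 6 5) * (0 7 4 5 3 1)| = 7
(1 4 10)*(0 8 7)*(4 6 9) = (0 8 7)(1 6 9 4 10) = [8, 6, 2, 3, 10, 5, 9, 0, 7, 4, 1]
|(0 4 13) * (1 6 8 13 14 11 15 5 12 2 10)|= 13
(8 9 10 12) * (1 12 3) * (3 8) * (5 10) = [0, 12, 2, 1, 4, 10, 6, 7, 9, 5, 8, 11, 3] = (1 12 3)(5 10 8 9)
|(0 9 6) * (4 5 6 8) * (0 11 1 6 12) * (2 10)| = |(0 9 8 4 5 12)(1 6 11)(2 10)| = 6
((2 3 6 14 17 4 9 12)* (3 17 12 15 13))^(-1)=((2 17 4 9 15 13 3 6 14 12))^(-1)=(2 12 14 6 3 13 15 9 4 17)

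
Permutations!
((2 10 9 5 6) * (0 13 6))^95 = ((0 13 6 2 10 9 5))^95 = (0 10 13 9 6 5 2)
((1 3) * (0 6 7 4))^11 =((0 6 7 4)(1 3))^11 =(0 4 7 6)(1 3)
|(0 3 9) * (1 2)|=|(0 3 9)(1 2)|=6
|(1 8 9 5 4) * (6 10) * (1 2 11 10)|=|(1 8 9 5 4 2 11 10 6)|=9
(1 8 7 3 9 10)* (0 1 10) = (10)(0 1 8 7 3 9) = [1, 8, 2, 9, 4, 5, 6, 3, 7, 0, 10]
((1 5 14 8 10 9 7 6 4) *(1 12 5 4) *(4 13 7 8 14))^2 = (14)(1 7)(4 5 12)(6 13)(8 9 10)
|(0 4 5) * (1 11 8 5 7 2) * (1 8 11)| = 6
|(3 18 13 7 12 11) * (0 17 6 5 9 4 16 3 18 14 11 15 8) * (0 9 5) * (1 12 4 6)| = 8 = |(0 17 1 12 15 8 9 6)(3 14 11 18 13 7 4 16)|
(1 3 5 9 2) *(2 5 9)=[0, 3, 1, 9, 4, 2, 6, 7, 8, 5]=(1 3 9 5 2)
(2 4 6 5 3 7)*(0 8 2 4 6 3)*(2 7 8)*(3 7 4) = [2, 1, 6, 8, 7, 0, 5, 3, 4] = (0 2 6 5)(3 8 4 7)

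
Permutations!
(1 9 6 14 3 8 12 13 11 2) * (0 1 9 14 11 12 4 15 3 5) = (0 1 14 5)(2 9 6 11)(3 8 4 15)(12 13) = [1, 14, 9, 8, 15, 0, 11, 7, 4, 6, 10, 2, 13, 12, 5, 3]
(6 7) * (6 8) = (6 7 8) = [0, 1, 2, 3, 4, 5, 7, 8, 6]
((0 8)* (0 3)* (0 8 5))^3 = (0 5)(3 8)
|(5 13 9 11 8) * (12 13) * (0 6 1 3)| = 12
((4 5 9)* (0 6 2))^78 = (9)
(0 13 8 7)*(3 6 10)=[13, 1, 2, 6, 4, 5, 10, 0, 7, 9, 3, 11, 12, 8]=(0 13 8 7)(3 6 10)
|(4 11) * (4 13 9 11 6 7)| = 3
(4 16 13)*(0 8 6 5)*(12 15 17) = (0 8 6 5)(4 16 13)(12 15 17) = [8, 1, 2, 3, 16, 0, 5, 7, 6, 9, 10, 11, 15, 4, 14, 17, 13, 12]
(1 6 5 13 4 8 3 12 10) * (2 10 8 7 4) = [0, 6, 10, 12, 7, 13, 5, 4, 3, 9, 1, 11, 8, 2] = (1 6 5 13 2 10)(3 12 8)(4 7)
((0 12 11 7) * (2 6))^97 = (0 12 11 7)(2 6)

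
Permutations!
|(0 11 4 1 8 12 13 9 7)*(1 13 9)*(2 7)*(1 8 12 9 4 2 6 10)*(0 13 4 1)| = 18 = |(0 11 2 7 13 8 9 6 10)(1 12)|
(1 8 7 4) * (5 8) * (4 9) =(1 5 8 7 9 4) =[0, 5, 2, 3, 1, 8, 6, 9, 7, 4]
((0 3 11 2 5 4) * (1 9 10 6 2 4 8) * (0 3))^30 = (11)(1 10 2 8 9 6 5)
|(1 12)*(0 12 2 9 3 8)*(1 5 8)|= |(0 12 5 8)(1 2 9 3)|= 4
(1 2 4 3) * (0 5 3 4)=[5, 2, 0, 1, 4, 3]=(0 5 3 1 2)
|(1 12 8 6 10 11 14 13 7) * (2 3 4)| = |(1 12 8 6 10 11 14 13 7)(2 3 4)| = 9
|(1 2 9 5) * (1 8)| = |(1 2 9 5 8)| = 5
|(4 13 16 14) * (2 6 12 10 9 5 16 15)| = 11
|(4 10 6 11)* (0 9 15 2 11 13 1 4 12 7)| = 35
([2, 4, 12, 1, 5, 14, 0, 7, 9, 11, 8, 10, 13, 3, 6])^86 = (0 4 12 14 3)(1 2 5 13 6)(8 11)(9 10)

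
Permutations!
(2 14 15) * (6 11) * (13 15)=(2 14 13 15)(6 11)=[0, 1, 14, 3, 4, 5, 11, 7, 8, 9, 10, 6, 12, 15, 13, 2]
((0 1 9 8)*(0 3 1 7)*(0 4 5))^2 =(0 4)(1 8)(3 9)(5 7)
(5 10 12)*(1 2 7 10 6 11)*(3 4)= (1 2 7 10 12 5 6 11)(3 4)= [0, 2, 7, 4, 3, 6, 11, 10, 8, 9, 12, 1, 5]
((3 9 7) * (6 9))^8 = ((3 6 9 7))^8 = (9)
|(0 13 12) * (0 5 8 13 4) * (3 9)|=4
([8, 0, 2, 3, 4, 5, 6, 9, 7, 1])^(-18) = [7, 8, 2, 3, 4, 5, 6, 1, 9, 0]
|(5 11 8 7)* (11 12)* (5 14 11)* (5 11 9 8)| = 12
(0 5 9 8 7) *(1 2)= (0 5 9 8 7)(1 2)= [5, 2, 1, 3, 4, 9, 6, 0, 7, 8]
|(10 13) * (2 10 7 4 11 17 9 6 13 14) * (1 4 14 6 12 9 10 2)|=|(1 4 11 17 10 6 13 7 14)(9 12)|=18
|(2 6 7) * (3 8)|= 6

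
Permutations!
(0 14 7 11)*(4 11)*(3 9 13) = (0 14 7 4 11)(3 9 13) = [14, 1, 2, 9, 11, 5, 6, 4, 8, 13, 10, 0, 12, 3, 7]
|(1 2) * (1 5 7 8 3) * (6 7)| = 7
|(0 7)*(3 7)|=|(0 3 7)|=3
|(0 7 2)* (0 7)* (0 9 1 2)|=|(0 9 1 2 7)|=5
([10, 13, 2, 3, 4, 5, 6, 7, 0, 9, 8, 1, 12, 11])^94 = [10, 13, 2, 3, 4, 5, 6, 7, 0, 9, 8, 1, 12, 11]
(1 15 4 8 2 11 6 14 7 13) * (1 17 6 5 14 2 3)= (1 15 4 8 3)(2 11 5 14 7 13 17 6)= [0, 15, 11, 1, 8, 14, 2, 13, 3, 9, 10, 5, 12, 17, 7, 4, 16, 6]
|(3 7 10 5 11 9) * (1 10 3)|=10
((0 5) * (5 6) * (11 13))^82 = (13)(0 6 5)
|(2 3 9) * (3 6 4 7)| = |(2 6 4 7 3 9)| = 6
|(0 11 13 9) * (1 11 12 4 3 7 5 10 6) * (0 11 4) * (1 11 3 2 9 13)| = 10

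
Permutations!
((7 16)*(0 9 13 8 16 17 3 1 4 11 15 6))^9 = (0 4 7 9 11 17 13 15 3 8 6 1 16)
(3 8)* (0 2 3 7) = [2, 1, 3, 8, 4, 5, 6, 0, 7] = (0 2 3 8 7)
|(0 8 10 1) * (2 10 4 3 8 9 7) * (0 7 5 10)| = 21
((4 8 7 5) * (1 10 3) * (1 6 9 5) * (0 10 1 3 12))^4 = (0 10 12)(3 4 6 8 9 7 5)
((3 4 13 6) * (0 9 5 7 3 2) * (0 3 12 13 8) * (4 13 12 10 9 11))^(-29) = ((0 11 4 8)(2 3 13 6)(5 7 10 9))^(-29) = (0 8 4 11)(2 6 13 3)(5 9 10 7)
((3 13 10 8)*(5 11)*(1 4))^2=((1 4)(3 13 10 8)(5 11))^2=(3 10)(8 13)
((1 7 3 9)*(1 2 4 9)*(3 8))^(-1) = ((1 7 8 3)(2 4 9))^(-1) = (1 3 8 7)(2 9 4)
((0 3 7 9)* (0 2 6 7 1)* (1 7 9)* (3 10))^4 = (0 1 7 3 10)(2 6 9)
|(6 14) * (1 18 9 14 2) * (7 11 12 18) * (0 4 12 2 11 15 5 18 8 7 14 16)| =|(0 4 12 8 7 15 5 18 9 16)(1 14 6 11 2)| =10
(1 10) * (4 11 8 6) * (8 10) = (1 8 6 4 11 10) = [0, 8, 2, 3, 11, 5, 4, 7, 6, 9, 1, 10]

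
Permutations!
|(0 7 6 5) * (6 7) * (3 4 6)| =5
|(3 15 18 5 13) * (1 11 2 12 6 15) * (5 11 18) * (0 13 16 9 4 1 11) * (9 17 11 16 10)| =16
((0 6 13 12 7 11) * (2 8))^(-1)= (0 11 7 12 13 6)(2 8)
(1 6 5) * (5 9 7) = (1 6 9 7 5) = [0, 6, 2, 3, 4, 1, 9, 5, 8, 7]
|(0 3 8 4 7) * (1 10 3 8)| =12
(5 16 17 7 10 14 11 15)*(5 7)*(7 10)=(5 16 17)(10 14 11 15)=[0, 1, 2, 3, 4, 16, 6, 7, 8, 9, 14, 15, 12, 13, 11, 10, 17, 5]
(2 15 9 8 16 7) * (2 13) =(2 15 9 8 16 7 13) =[0, 1, 15, 3, 4, 5, 6, 13, 16, 8, 10, 11, 12, 2, 14, 9, 7]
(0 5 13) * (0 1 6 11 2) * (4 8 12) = (0 5 13 1 6 11 2)(4 8 12) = [5, 6, 0, 3, 8, 13, 11, 7, 12, 9, 10, 2, 4, 1]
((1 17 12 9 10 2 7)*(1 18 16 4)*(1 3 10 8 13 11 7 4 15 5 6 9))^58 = ((1 17 12)(2 4 3 10)(5 6 9 8 13 11 7 18 16 15))^58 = (1 17 12)(2 3)(4 10)(5 16 7 13 9)(6 15 18 11 8)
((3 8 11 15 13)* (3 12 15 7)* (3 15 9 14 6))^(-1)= ((3 8 11 7 15 13 12 9 14 6))^(-1)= (3 6 14 9 12 13 15 7 11 8)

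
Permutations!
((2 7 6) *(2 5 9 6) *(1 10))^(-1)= (1 10)(2 7)(5 6 9)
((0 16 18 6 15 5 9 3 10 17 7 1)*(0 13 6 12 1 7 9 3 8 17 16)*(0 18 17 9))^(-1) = (0 17 16 10 3 5 15 6 13 1 12 18)(8 9)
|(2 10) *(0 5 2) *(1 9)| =4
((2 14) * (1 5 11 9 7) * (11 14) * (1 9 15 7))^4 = ((1 5 14 2 11 15 7 9))^4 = (1 11)(2 9)(5 15)(7 14)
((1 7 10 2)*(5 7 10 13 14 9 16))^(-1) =((1 10 2)(5 7 13 14 9 16))^(-1) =(1 2 10)(5 16 9 14 13 7)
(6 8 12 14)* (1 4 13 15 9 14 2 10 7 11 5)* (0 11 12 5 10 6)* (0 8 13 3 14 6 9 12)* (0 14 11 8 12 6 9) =(0 8 5 1 4 3 11 10 7 14 12 2)(6 13 15) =[8, 4, 0, 11, 3, 1, 13, 14, 5, 9, 7, 10, 2, 15, 12, 6]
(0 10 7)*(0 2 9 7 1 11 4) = (0 10 1 11 4)(2 9 7) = [10, 11, 9, 3, 0, 5, 6, 2, 8, 7, 1, 4]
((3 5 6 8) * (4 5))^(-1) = ((3 4 5 6 8))^(-1) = (3 8 6 5 4)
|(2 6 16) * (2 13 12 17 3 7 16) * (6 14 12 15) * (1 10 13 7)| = 10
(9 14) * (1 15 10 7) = (1 15 10 7)(9 14) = [0, 15, 2, 3, 4, 5, 6, 1, 8, 14, 7, 11, 12, 13, 9, 10]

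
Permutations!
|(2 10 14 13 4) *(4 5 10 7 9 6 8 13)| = |(2 7 9 6 8 13 5 10 14 4)| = 10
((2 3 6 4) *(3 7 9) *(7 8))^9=(2 7 3 4 8 9 6)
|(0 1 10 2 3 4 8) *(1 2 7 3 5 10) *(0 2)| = |(2 5 10 7 3 4 8)| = 7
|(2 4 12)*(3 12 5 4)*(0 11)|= 6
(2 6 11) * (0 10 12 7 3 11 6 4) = (0 10 12 7 3 11 2 4) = [10, 1, 4, 11, 0, 5, 6, 3, 8, 9, 12, 2, 7]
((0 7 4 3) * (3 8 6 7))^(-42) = (4 6)(7 8)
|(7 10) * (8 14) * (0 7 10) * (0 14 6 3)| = |(0 7 14 8 6 3)| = 6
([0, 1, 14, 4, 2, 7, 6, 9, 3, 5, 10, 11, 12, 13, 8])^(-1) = (2 4 3 8 14)(5 9 7)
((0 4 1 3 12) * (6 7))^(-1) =((0 4 1 3 12)(6 7))^(-1) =(0 12 3 1 4)(6 7)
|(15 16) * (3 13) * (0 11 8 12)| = 4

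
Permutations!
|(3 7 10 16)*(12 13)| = |(3 7 10 16)(12 13)| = 4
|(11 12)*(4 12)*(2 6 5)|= |(2 6 5)(4 12 11)|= 3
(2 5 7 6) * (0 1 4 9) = (0 1 4 9)(2 5 7 6) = [1, 4, 5, 3, 9, 7, 2, 6, 8, 0]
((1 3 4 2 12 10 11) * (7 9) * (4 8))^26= ((1 3 8 4 2 12 10 11)(7 9))^26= (1 8 2 10)(3 4 12 11)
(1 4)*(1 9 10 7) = [0, 4, 2, 3, 9, 5, 6, 1, 8, 10, 7] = (1 4 9 10 7)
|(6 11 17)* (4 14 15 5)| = |(4 14 15 5)(6 11 17)| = 12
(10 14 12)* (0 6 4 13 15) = [6, 1, 2, 3, 13, 5, 4, 7, 8, 9, 14, 11, 10, 15, 12, 0] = (0 6 4 13 15)(10 14 12)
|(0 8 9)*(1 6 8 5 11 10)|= |(0 5 11 10 1 6 8 9)|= 8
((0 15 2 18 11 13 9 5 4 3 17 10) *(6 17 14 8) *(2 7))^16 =((0 15 7 2 18 11 13 9 5 4 3 14 8 6 17 10))^16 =(18)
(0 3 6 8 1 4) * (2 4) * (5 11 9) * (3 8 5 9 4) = (0 8 1 2 3 6 5 11 4) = [8, 2, 3, 6, 0, 11, 5, 7, 1, 9, 10, 4]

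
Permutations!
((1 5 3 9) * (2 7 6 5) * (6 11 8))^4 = (1 8 9 11 3 7 5 2 6)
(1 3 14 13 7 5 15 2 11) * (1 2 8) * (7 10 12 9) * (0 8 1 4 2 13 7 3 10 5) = [8, 10, 11, 14, 2, 15, 6, 0, 4, 3, 12, 13, 9, 5, 7, 1] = (0 8 4 2 11 13 5 15 1 10 12 9 3 14 7)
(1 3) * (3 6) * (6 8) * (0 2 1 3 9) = [2, 8, 1, 3, 4, 5, 9, 7, 6, 0] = (0 2 1 8 6 9)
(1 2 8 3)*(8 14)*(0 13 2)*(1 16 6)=(0 13 2 14 8 3 16 6 1)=[13, 0, 14, 16, 4, 5, 1, 7, 3, 9, 10, 11, 12, 2, 8, 15, 6]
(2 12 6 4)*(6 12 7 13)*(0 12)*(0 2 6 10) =(0 12 2 7 13 10)(4 6) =[12, 1, 7, 3, 6, 5, 4, 13, 8, 9, 0, 11, 2, 10]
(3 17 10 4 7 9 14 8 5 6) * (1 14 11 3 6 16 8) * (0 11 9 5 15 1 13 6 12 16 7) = (0 11 3 17 10 4)(1 14 13 6 12 16 8 15)(5 7) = [11, 14, 2, 17, 0, 7, 12, 5, 15, 9, 4, 3, 16, 6, 13, 1, 8, 10]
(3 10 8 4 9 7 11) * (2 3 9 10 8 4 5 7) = (2 3 8 5 7 11 9)(4 10) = [0, 1, 3, 8, 10, 7, 6, 11, 5, 2, 4, 9]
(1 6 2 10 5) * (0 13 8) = (0 13 8)(1 6 2 10 5) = [13, 6, 10, 3, 4, 1, 2, 7, 0, 9, 5, 11, 12, 8]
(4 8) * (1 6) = (1 6)(4 8) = [0, 6, 2, 3, 8, 5, 1, 7, 4]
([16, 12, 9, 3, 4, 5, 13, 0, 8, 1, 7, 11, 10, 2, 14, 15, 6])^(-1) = [7, 9, 13, 3, 4, 5, 16, 10, 8, 2, 12, 11, 1, 6, 14, 15, 0]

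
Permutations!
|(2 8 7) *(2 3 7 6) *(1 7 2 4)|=7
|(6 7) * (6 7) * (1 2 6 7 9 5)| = 6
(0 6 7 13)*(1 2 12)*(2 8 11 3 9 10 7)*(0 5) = [6, 8, 12, 9, 4, 0, 2, 13, 11, 10, 7, 3, 1, 5] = (0 6 2 12 1 8 11 3 9 10 7 13 5)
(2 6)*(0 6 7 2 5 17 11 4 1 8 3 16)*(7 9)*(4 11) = (0 6 5 17 4 1 8 3 16)(2 9 7) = [6, 8, 9, 16, 1, 17, 5, 2, 3, 7, 10, 11, 12, 13, 14, 15, 0, 4]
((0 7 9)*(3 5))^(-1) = (0 9 7)(3 5)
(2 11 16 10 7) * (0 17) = (0 17)(2 11 16 10 7) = [17, 1, 11, 3, 4, 5, 6, 2, 8, 9, 7, 16, 12, 13, 14, 15, 10, 0]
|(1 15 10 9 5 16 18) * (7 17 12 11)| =28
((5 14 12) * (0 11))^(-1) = (0 11)(5 12 14)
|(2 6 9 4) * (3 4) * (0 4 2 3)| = |(0 4 3 2 6 9)| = 6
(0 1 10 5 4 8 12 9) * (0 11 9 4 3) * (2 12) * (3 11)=(0 1 10 5 11 9 3)(2 12 4 8)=[1, 10, 12, 0, 8, 11, 6, 7, 2, 3, 5, 9, 4]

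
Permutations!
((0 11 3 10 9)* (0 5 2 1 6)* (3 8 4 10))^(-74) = ((0 11 8 4 10 9 5 2 1 6))^(-74) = (0 5 8 1 10)(2 4 6 9 11)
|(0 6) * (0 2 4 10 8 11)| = |(0 6 2 4 10 8 11)| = 7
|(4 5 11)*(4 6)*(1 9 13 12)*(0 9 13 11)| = 6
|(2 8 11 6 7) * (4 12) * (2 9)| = 6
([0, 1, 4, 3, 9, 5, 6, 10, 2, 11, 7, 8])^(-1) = (2 8 11 9 4)(7 10)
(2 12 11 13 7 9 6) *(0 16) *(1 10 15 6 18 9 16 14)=[14, 10, 12, 3, 4, 5, 2, 16, 8, 18, 15, 13, 11, 7, 1, 6, 0, 17, 9]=(0 14 1 10 15 6 2 12 11 13 7 16)(9 18)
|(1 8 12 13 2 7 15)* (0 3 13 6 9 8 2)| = |(0 3 13)(1 2 7 15)(6 9 8 12)| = 12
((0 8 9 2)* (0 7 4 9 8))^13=((2 7 4 9))^13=(2 7 4 9)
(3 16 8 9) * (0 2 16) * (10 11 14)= (0 2 16 8 9 3)(10 11 14)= [2, 1, 16, 0, 4, 5, 6, 7, 9, 3, 11, 14, 12, 13, 10, 15, 8]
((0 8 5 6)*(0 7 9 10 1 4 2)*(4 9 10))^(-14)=((0 8 5 6 7 10 1 9 4 2))^(-14)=(0 1 5 4 7)(2 10 8 9 6)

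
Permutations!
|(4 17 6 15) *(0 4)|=5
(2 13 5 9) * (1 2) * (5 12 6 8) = (1 2 13 12 6 8 5 9) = [0, 2, 13, 3, 4, 9, 8, 7, 5, 1, 10, 11, 6, 12]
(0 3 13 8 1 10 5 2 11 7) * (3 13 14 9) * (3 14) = (0 13 8 1 10 5 2 11 7)(9 14) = [13, 10, 11, 3, 4, 2, 6, 0, 1, 14, 5, 7, 12, 8, 9]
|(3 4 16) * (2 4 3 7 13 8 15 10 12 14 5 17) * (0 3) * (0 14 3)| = 13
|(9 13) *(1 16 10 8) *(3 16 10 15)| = |(1 10 8)(3 16 15)(9 13)| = 6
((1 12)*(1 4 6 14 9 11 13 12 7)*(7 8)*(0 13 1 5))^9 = ((0 13 12 4 6 14 9 11 1 8 7 5))^9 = (0 8 9 4)(1 14 12 5)(6 13 7 11)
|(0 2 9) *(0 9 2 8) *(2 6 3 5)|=|(9)(0 8)(2 6 3 5)|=4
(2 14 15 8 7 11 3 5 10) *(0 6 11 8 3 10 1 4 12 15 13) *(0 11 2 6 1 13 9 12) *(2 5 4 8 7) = (0 1 8 2 14 9 12 15 3 4)(5 13 11 10 6) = [1, 8, 14, 4, 0, 13, 5, 7, 2, 12, 6, 10, 15, 11, 9, 3]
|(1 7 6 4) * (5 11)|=|(1 7 6 4)(5 11)|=4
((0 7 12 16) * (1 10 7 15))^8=((0 15 1 10 7 12 16))^8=(0 15 1 10 7 12 16)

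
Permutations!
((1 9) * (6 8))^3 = (1 9)(6 8)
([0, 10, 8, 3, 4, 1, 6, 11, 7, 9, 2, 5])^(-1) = (1 5 11 7 8 2 10)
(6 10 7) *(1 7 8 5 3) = (1 7 6 10 8 5 3) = [0, 7, 2, 1, 4, 3, 10, 6, 5, 9, 8]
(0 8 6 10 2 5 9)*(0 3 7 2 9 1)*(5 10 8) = (0 5 1)(2 10 9 3 7)(6 8) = [5, 0, 10, 7, 4, 1, 8, 2, 6, 3, 9]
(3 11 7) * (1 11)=[0, 11, 2, 1, 4, 5, 6, 3, 8, 9, 10, 7]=(1 11 7 3)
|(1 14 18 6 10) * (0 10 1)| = 4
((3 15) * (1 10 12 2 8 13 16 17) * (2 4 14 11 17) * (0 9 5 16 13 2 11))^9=(0 4 10 17 16 9 14 12 1 11 5)(2 8)(3 15)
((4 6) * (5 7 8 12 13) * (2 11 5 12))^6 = (13)(2 11 5 7 8)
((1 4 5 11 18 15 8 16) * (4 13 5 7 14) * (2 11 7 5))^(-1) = ((1 13 2 11 18 15 8 16)(4 5 7 14))^(-1) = (1 16 8 15 18 11 2 13)(4 14 7 5)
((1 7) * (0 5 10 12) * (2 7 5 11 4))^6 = ((0 11 4 2 7 1 5 10 12))^6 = (0 5 2)(1 4 12)(7 11 10)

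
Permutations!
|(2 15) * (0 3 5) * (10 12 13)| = 6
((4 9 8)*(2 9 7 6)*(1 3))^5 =(1 3)(2 6 7 4 8 9) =((1 3)(2 9 8 4 7 6))^5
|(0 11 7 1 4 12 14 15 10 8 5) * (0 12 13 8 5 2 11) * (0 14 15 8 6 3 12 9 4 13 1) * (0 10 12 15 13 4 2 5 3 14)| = 26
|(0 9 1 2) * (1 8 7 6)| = 7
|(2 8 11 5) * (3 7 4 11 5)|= |(2 8 5)(3 7 4 11)|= 12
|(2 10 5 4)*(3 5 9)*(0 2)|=7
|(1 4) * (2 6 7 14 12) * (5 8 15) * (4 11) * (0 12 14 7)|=|(0 12 2 6)(1 11 4)(5 8 15)|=12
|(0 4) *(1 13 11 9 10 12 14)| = |(0 4)(1 13 11 9 10 12 14)| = 14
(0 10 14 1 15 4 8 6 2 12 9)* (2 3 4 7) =(0 10 14 1 15 7 2 12 9)(3 4 8 6) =[10, 15, 12, 4, 8, 5, 3, 2, 6, 0, 14, 11, 9, 13, 1, 7]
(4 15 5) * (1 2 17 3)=(1 2 17 3)(4 15 5)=[0, 2, 17, 1, 15, 4, 6, 7, 8, 9, 10, 11, 12, 13, 14, 5, 16, 3]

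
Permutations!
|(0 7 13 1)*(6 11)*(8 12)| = |(0 7 13 1)(6 11)(8 12)| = 4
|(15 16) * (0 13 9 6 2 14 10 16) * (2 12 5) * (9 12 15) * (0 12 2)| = |(0 13 2 14 10 16 9 6 15 12 5)| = 11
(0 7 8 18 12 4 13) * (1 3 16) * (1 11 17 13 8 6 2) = (0 7 6 2 1 3 16 11 17 13)(4 8 18 12) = [7, 3, 1, 16, 8, 5, 2, 6, 18, 9, 10, 17, 4, 0, 14, 15, 11, 13, 12]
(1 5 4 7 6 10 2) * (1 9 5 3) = (1 3)(2 9 5 4 7 6 10) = [0, 3, 9, 1, 7, 4, 10, 6, 8, 5, 2]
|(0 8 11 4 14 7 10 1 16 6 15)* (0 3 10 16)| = 12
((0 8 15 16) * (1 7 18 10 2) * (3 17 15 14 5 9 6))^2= ((0 8 14 5 9 6 3 17 15 16)(1 7 18 10 2))^2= (0 14 9 3 15)(1 18 2 7 10)(5 6 17 16 8)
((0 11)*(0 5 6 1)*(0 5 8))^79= ((0 11 8)(1 5 6))^79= (0 11 8)(1 5 6)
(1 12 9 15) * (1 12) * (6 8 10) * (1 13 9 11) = (1 13 9 15 12 11)(6 8 10) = [0, 13, 2, 3, 4, 5, 8, 7, 10, 15, 6, 1, 11, 9, 14, 12]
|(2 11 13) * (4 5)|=|(2 11 13)(4 5)|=6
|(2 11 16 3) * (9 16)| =5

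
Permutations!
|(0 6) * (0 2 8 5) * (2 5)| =6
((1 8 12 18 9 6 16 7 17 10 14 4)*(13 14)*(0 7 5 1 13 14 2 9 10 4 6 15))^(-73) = (0 15 9 2 13 4 17 7)(1 5 16 6 14 10 18 12 8)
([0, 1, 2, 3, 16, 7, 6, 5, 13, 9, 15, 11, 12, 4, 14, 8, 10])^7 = [0, 1, 2, 3, 16, 7, 6, 5, 13, 9, 15, 11, 12, 4, 14, 8, 10]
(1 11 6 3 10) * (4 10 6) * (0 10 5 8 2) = (0 10 1 11 4 5 8 2)(3 6) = [10, 11, 0, 6, 5, 8, 3, 7, 2, 9, 1, 4]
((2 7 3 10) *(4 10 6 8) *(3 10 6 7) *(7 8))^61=(2 7 4 3 10 6 8)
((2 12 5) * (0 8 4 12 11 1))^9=((0 8 4 12 5 2 11 1))^9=(0 8 4 12 5 2 11 1)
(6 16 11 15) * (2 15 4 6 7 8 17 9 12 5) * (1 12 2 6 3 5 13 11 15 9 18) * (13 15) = [0, 12, 9, 5, 3, 6, 16, 8, 17, 2, 10, 4, 15, 11, 14, 7, 13, 18, 1] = (1 12 15 7 8 17 18)(2 9)(3 5 6 16 13 11 4)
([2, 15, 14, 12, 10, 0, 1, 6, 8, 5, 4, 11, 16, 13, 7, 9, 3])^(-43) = (0 14 6 15 5 2 7 1 9)(3 16 12)(4 10)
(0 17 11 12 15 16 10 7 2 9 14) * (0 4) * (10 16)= (0 17 11 12 15 10 7 2 9 14 4)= [17, 1, 9, 3, 0, 5, 6, 2, 8, 14, 7, 12, 15, 13, 4, 10, 16, 11]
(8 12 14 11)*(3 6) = [0, 1, 2, 6, 4, 5, 3, 7, 12, 9, 10, 8, 14, 13, 11] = (3 6)(8 12 14 11)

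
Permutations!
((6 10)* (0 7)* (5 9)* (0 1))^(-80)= ((0 7 1)(5 9)(6 10))^(-80)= (10)(0 7 1)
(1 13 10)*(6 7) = [0, 13, 2, 3, 4, 5, 7, 6, 8, 9, 1, 11, 12, 10] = (1 13 10)(6 7)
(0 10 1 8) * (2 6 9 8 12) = (0 10 1 12 2 6 9 8) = [10, 12, 6, 3, 4, 5, 9, 7, 0, 8, 1, 11, 2]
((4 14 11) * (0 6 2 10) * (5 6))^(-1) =(0 10 2 6 5)(4 11 14)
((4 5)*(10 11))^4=((4 5)(10 11))^4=(11)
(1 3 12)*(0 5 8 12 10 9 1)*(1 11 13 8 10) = (0 5 10 9 11 13 8 12)(1 3) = [5, 3, 2, 1, 4, 10, 6, 7, 12, 11, 9, 13, 0, 8]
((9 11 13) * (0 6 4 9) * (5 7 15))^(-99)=((0 6 4 9 11 13)(5 7 15))^(-99)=(15)(0 9)(4 13)(6 11)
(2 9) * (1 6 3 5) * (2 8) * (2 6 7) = (1 7 2 9 8 6 3 5) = [0, 7, 9, 5, 4, 1, 3, 2, 6, 8]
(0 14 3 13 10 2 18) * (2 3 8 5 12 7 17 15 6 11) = (0 14 8 5 12 7 17 15 6 11 2 18)(3 13 10) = [14, 1, 18, 13, 4, 12, 11, 17, 5, 9, 3, 2, 7, 10, 8, 6, 16, 15, 0]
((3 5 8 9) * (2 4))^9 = (2 4)(3 5 8 9)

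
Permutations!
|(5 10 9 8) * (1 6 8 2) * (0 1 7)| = |(0 1 6 8 5 10 9 2 7)| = 9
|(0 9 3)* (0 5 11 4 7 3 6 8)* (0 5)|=9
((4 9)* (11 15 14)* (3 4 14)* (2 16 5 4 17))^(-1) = (2 17 3 15 11 14 9 4 5 16)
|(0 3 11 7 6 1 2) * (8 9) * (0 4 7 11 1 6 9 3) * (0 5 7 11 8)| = |(0 5 7 9)(1 2 4 11 8 3)| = 12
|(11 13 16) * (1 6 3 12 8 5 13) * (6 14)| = 10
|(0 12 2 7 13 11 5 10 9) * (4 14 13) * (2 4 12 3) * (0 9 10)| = 10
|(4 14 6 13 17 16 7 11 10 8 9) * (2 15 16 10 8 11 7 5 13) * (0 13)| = |(0 13 17 10 11 8 9 4 14 6 2 15 16 5)| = 14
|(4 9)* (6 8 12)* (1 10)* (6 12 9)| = |(12)(1 10)(4 6 8 9)| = 4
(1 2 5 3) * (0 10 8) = (0 10 8)(1 2 5 3) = [10, 2, 5, 1, 4, 3, 6, 7, 0, 9, 8]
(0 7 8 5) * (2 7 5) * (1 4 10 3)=(0 5)(1 4 10 3)(2 7 8)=[5, 4, 7, 1, 10, 0, 6, 8, 2, 9, 3]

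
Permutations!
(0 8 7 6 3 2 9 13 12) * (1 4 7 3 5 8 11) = (0 11 1 4 7 6 5 8 3 2 9 13 12) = [11, 4, 9, 2, 7, 8, 5, 6, 3, 13, 10, 1, 0, 12]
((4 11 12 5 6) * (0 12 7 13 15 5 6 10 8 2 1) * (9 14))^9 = (0 10 7 12 8 13 6 2 15 4 1 5 11)(9 14)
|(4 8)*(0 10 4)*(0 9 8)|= |(0 10 4)(8 9)|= 6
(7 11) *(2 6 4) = (2 6 4)(7 11) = [0, 1, 6, 3, 2, 5, 4, 11, 8, 9, 10, 7]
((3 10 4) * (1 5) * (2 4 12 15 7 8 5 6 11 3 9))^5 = ((1 6 11 3 10 12 15 7 8 5)(2 4 9))^5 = (1 12)(2 9 4)(3 8)(5 10)(6 15)(7 11)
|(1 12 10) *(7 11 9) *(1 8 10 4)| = 6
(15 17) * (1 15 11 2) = (1 15 17 11 2) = [0, 15, 1, 3, 4, 5, 6, 7, 8, 9, 10, 2, 12, 13, 14, 17, 16, 11]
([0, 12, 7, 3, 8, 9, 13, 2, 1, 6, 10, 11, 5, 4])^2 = (1 5 6 4)(8 12 9 13)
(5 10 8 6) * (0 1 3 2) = (0 1 3 2)(5 10 8 6) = [1, 3, 0, 2, 4, 10, 5, 7, 6, 9, 8]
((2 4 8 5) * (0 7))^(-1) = (0 7)(2 5 8 4)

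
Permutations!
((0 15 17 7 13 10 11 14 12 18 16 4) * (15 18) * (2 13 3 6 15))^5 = ((0 18 16 4)(2 13 10 11 14 12)(3 6 15 17 7))^5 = (0 18 16 4)(2 12 14 11 10 13)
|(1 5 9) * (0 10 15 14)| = 12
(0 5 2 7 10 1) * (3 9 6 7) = (0 5 2 3 9 6 7 10 1) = [5, 0, 3, 9, 4, 2, 7, 10, 8, 6, 1]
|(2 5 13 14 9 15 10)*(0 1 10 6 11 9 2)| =12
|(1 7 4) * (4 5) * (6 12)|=4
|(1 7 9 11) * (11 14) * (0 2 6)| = |(0 2 6)(1 7 9 14 11)| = 15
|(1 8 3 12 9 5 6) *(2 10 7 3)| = 10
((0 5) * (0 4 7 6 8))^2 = ((0 5 4 7 6 8))^2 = (0 4 6)(5 7 8)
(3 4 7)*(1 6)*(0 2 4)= (0 2 4 7 3)(1 6)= [2, 6, 4, 0, 7, 5, 1, 3]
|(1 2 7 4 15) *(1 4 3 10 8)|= |(1 2 7 3 10 8)(4 15)|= 6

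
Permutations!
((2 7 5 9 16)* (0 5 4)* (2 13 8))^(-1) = (0 4 7 2 8 13 16 9 5)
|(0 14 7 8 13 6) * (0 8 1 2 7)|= 6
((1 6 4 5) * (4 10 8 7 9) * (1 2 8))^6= (10)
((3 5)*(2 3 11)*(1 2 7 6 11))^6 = ((1 2 3 5)(6 11 7))^6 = (11)(1 3)(2 5)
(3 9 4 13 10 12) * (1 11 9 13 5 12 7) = [0, 11, 2, 13, 5, 12, 6, 1, 8, 4, 7, 9, 3, 10] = (1 11 9 4 5 12 3 13 10 7)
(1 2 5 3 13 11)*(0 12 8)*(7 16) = [12, 2, 5, 13, 4, 3, 6, 16, 0, 9, 10, 1, 8, 11, 14, 15, 7] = (0 12 8)(1 2 5 3 13 11)(7 16)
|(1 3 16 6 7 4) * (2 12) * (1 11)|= |(1 3 16 6 7 4 11)(2 12)|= 14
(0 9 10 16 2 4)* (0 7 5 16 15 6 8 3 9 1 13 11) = (0 1 13 11)(2 4 7 5 16)(3 9 10 15 6 8) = [1, 13, 4, 9, 7, 16, 8, 5, 3, 10, 15, 0, 12, 11, 14, 6, 2]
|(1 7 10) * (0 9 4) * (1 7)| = |(0 9 4)(7 10)| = 6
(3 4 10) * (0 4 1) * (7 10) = (0 4 7 10 3 1) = [4, 0, 2, 1, 7, 5, 6, 10, 8, 9, 3]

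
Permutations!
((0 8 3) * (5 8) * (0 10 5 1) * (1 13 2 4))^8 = (0 4 13 1 2)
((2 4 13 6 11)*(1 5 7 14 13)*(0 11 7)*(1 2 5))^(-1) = (0 5 11)(2 4)(6 13 14 7)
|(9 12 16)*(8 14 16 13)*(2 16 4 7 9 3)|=21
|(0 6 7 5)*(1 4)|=|(0 6 7 5)(1 4)|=4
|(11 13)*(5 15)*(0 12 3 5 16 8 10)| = 8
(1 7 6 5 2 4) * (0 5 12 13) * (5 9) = [9, 7, 4, 3, 1, 2, 12, 6, 8, 5, 10, 11, 13, 0] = (0 9 5 2 4 1 7 6 12 13)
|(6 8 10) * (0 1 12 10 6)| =|(0 1 12 10)(6 8)| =4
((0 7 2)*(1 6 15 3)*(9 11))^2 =((0 7 2)(1 6 15 3)(9 11))^2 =(0 2 7)(1 15)(3 6)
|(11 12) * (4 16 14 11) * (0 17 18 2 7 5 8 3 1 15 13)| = |(0 17 18 2 7 5 8 3 1 15 13)(4 16 14 11 12)| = 55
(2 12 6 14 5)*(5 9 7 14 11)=(2 12 6 11 5)(7 14 9)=[0, 1, 12, 3, 4, 2, 11, 14, 8, 7, 10, 5, 6, 13, 9]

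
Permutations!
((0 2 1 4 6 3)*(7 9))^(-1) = (0 3 6 4 1 2)(7 9)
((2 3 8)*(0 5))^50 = (2 8 3)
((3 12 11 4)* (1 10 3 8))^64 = (1 10 3 12 11 4 8)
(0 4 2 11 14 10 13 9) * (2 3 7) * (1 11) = (0 4 3 7 2 1 11 14 10 13 9) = [4, 11, 1, 7, 3, 5, 6, 2, 8, 0, 13, 14, 12, 9, 10]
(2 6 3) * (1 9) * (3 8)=(1 9)(2 6 8 3)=[0, 9, 6, 2, 4, 5, 8, 7, 3, 1]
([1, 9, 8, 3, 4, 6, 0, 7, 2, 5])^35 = (9)(2 8)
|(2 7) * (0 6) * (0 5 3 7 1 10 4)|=9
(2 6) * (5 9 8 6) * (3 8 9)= (9)(2 5 3 8 6)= [0, 1, 5, 8, 4, 3, 2, 7, 6, 9]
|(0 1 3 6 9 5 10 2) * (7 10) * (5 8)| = |(0 1 3 6 9 8 5 7 10 2)| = 10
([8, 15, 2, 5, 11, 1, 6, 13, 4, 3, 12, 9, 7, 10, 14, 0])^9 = (15)(7 13 10 12)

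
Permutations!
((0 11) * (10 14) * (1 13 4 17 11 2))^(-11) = (0 13 11 1 17 2 4)(10 14)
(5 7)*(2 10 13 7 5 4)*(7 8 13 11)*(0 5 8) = [5, 1, 10, 3, 2, 8, 6, 4, 13, 9, 11, 7, 12, 0] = (0 5 8 13)(2 10 11 7 4)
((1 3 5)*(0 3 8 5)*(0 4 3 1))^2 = ((0 1 8 5)(3 4))^2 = (0 8)(1 5)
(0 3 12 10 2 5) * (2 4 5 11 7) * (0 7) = (0 3 12 10 4 5 7 2 11) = [3, 1, 11, 12, 5, 7, 6, 2, 8, 9, 4, 0, 10]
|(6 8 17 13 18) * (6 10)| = 6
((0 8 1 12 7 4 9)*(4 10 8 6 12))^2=((0 6 12 7 10 8 1 4 9))^2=(0 12 10 1 9 6 7 8 4)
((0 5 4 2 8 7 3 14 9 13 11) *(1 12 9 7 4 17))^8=((0 5 17 1 12 9 13 11)(2 8 4)(3 14 7))^8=(17)(2 4 8)(3 7 14)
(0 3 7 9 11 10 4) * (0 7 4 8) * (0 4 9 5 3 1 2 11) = (0 1 2 11 10 8 4 7 5 3 9) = [1, 2, 11, 9, 7, 3, 6, 5, 4, 0, 8, 10]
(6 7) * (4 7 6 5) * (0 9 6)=(0 9 6)(4 7 5)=[9, 1, 2, 3, 7, 4, 0, 5, 8, 6]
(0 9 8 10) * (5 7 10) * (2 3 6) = [9, 1, 3, 6, 4, 7, 2, 10, 5, 8, 0] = (0 9 8 5 7 10)(2 3 6)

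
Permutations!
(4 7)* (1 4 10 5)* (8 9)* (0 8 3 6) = [8, 4, 2, 6, 7, 1, 0, 10, 9, 3, 5] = (0 8 9 3 6)(1 4 7 10 5)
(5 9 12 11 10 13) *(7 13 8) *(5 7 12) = (5 9)(7 13)(8 12 11 10) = [0, 1, 2, 3, 4, 9, 6, 13, 12, 5, 8, 10, 11, 7]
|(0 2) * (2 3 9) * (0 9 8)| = |(0 3 8)(2 9)| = 6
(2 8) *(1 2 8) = (8)(1 2) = [0, 2, 1, 3, 4, 5, 6, 7, 8]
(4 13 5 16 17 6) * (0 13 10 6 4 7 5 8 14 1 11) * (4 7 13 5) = (0 5 16 17 7 4 10 6 13 8 14 1 11) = [5, 11, 2, 3, 10, 16, 13, 4, 14, 9, 6, 0, 12, 8, 1, 15, 17, 7]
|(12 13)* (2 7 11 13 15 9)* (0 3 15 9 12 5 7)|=|(0 3 15 12 9 2)(5 7 11 13)|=12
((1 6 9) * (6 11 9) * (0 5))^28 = (1 11 9)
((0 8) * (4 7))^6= (8)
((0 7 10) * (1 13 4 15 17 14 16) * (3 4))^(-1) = (0 10 7)(1 16 14 17 15 4 3 13)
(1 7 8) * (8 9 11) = (1 7 9 11 8) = [0, 7, 2, 3, 4, 5, 6, 9, 1, 11, 10, 8]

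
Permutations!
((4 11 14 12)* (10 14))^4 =((4 11 10 14 12))^4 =(4 12 14 10 11)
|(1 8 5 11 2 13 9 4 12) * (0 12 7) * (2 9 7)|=11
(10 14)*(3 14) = [0, 1, 2, 14, 4, 5, 6, 7, 8, 9, 3, 11, 12, 13, 10] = (3 14 10)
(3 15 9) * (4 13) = (3 15 9)(4 13) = [0, 1, 2, 15, 13, 5, 6, 7, 8, 3, 10, 11, 12, 4, 14, 9]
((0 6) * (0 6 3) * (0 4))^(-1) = (6)(0 4 3)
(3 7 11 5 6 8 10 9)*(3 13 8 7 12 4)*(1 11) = [0, 11, 2, 12, 3, 6, 7, 1, 10, 13, 9, 5, 4, 8] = (1 11 5 6 7)(3 12 4)(8 10 9 13)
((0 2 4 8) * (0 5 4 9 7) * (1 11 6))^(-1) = (0 7 9 2)(1 6 11)(4 5 8) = ((0 2 9 7)(1 11 6)(4 8 5))^(-1)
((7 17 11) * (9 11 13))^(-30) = (17)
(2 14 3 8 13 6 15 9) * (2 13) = (2 14 3 8)(6 15 9 13) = [0, 1, 14, 8, 4, 5, 15, 7, 2, 13, 10, 11, 12, 6, 3, 9]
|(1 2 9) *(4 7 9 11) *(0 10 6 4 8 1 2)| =|(0 10 6 4 7 9 2 11 8 1)| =10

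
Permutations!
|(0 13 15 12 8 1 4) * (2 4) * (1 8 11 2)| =|(0 13 15 12 11 2 4)| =7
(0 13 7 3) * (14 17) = (0 13 7 3)(14 17) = [13, 1, 2, 0, 4, 5, 6, 3, 8, 9, 10, 11, 12, 7, 17, 15, 16, 14]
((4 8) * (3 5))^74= ((3 5)(4 8))^74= (8)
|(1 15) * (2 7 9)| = |(1 15)(2 7 9)| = 6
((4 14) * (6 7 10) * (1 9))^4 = (14)(6 7 10)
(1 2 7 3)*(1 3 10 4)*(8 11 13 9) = (1 2 7 10 4)(8 11 13 9) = [0, 2, 7, 3, 1, 5, 6, 10, 11, 8, 4, 13, 12, 9]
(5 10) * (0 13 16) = (0 13 16)(5 10) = [13, 1, 2, 3, 4, 10, 6, 7, 8, 9, 5, 11, 12, 16, 14, 15, 0]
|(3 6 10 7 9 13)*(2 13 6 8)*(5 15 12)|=12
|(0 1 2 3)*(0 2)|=2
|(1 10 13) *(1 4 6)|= 5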